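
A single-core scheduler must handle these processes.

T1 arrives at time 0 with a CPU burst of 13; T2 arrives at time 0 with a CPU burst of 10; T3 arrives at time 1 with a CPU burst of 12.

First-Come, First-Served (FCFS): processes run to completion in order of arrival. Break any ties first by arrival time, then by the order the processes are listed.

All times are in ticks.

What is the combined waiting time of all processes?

35

Timeline: | T1 0-13 | T2 13-23 | T3 23-35 |
Completion: T1=13  T2=23  T3=35
Turnaround (C−A): T1=13  T2=23  T3=34
Waiting = turnaround − burst: T1=0, T2=13, T3=22
Total waiting = 0 + 13 + 22 = 35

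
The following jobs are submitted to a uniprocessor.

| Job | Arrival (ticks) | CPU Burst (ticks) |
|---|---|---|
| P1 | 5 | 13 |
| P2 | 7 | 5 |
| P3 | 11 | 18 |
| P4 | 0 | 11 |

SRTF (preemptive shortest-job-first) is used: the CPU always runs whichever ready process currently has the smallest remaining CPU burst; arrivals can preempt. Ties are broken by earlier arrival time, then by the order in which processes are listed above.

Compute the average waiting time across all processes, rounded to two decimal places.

8.25

Gantt: | P4 0-11 | P2 11-16 | P1 16-29 | P3 29-47 |
Completion: P1=29  P2=16  P3=47  P4=11
Turnaround (C−A): P1=24  P2=9  P3=36  P4=11
Waiting times: P1=11, P2=4, P3=18, P4=0
Average waiting = (11+4+18+0) / 4 = 33/4 = 8.25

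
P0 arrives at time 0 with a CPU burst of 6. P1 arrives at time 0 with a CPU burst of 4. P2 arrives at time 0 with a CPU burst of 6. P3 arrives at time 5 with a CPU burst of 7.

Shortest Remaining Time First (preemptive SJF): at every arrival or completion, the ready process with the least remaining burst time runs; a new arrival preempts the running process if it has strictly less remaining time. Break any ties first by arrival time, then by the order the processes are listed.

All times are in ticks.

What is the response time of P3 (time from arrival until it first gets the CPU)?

11

Gantt: | P1 0-4 | P0 4-10 | P2 10-16 | P3 16-23 |
Completion: P0=10  P1=4  P2=16  P3=23
Turnaround (C−A): P0=10  P1=4  P2=16  P3=18
Response(P3) = first start − arrival = 16 − 5 = 11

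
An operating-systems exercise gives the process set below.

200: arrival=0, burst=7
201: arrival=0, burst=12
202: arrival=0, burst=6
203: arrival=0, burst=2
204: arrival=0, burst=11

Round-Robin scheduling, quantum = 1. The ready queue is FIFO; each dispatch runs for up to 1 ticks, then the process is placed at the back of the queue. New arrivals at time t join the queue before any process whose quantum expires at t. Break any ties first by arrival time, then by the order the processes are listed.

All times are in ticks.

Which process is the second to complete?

202

Gantt: | 200 0-1 | 201 1-2 | 202 2-3 | 203 3-4 | 204 4-5 | 200 5-6 | 201 6-7 | 202 7-8 | 203 8-9 | 204 9-10 | 200 10-11 | 201 11-12 | 202 12-13 | 204 13-14 | 200 14-15 | 201 15-16 | 202 16-17 | 204 17-18 | 200 18-19 | 201 19-20 | 202 20-21 | 204 21-22 | 200 22-23 | 201 23-24 | 202 24-25 | 204 25-26 | 200 26-27 | 201 27-28 | 204 28-29 | 201 29-30 | 204 30-31 | 201 31-32 | 204 32-33 | 201 33-34 | 204 34-35 | 201 35-36 | 204 36-37 | 201 37-38 |
Completion: 200=27  201=38  202=25  203=9  204=37
Finish order: 203 → 202 → 200 → 204 → 201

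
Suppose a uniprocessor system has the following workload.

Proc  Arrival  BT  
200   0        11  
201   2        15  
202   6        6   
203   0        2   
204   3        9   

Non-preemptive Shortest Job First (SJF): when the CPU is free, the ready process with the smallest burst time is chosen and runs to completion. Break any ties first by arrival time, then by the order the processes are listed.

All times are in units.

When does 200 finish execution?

Timeline: | 203 0-2 | 200 2-13 | 202 13-19 | 204 19-28 | 201 28-43 |
Completion: 200=13  201=43  202=19  203=2  204=28
Turnaround (C−A): 200=13  201=41  202=13  203=2  204=25

13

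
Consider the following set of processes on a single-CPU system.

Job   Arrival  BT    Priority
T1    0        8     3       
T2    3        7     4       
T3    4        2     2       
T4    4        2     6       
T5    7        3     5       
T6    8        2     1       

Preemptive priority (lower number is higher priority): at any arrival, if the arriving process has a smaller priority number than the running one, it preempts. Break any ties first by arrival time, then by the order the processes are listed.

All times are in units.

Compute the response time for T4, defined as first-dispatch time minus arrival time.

Timeline: | T1 0-4 | T3 4-6 | T1 6-8 | T6 8-10 | T1 10-12 | T2 12-19 | T5 19-22 | T4 22-24 |
Completion: T1=12  T2=19  T3=6  T4=24  T5=22  T6=10
Response(T4) = first start − arrival = 22 − 4 = 18

18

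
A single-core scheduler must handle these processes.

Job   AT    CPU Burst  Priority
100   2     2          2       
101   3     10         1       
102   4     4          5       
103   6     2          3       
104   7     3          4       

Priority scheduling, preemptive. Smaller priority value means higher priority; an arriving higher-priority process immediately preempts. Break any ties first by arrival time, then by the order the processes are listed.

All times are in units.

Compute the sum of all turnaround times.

63

Gantt: | idle 0-2 | 100 2-3 | 101 3-13 | 100 13-14 | 103 14-16 | 104 16-19 | 102 19-23 |
Completion: 100=14  101=13  102=23  103=16  104=19
Turnaround = completion − arrival: 100=12, 101=10, 102=19, 103=10, 104=12
Total turnaround = 12 + 10 + 19 + 10 + 12 = 63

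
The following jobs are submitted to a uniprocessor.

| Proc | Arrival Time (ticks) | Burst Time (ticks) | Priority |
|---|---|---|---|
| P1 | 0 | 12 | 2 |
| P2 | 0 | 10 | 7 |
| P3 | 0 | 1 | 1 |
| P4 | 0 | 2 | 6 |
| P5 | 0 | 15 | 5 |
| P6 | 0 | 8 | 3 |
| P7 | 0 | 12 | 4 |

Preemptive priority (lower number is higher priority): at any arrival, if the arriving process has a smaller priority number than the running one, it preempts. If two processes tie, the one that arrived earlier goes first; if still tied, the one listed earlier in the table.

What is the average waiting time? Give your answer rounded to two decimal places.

23.71

Timeline: | P3 0-1 | P1 1-13 | P6 13-21 | P7 21-33 | P5 33-48 | P4 48-50 | P2 50-60 |
Completion: P1=13  P2=60  P3=1  P4=50  P5=48  P6=21  P7=33
Waiting times: P1=1, P2=50, P3=0, P4=48, P5=33, P6=13, P7=21
Average waiting = (1+50+0+48+33+13+21) / 7 = 166/7 = 23.71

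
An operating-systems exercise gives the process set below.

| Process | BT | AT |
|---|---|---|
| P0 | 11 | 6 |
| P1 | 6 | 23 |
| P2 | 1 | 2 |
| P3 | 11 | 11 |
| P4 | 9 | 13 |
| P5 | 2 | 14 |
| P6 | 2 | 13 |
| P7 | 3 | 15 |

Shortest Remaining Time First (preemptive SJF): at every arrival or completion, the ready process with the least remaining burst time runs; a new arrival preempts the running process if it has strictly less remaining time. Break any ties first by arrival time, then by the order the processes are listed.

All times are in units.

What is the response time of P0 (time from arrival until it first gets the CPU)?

Gantt: | idle 0-2 | P2 2-3 | idle 3-6 | P0 6-13 | P6 13-15 | P5 15-17 | P7 17-20 | P0 20-24 | P1 24-30 | P4 30-39 | P3 39-50 |
Completion: P0=24  P1=30  P2=3  P3=50  P4=39  P5=17  P6=15  P7=20
Turnaround (C−A): P0=18  P1=7  P2=1  P3=39  P4=26  P5=3  P6=2  P7=5
Response(P0) = first start − arrival = 6 − 6 = 0

0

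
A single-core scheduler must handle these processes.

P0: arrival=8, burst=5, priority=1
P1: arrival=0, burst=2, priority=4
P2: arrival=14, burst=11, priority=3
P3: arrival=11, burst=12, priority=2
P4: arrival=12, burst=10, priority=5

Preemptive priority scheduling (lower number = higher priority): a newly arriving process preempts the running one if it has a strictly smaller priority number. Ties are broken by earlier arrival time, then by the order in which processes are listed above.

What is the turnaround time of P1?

2

Gantt: | P1 0-2 | idle 2-8 | P0 8-13 | P3 13-25 | P2 25-36 | P4 36-46 |
Completion: P0=13  P1=2  P2=36  P3=25  P4=46
Turnaround (C−A): P0=5  P1=2  P2=22  P3=14  P4=34
Turnaround(P1) = completion − arrival = 2 − 0 = 2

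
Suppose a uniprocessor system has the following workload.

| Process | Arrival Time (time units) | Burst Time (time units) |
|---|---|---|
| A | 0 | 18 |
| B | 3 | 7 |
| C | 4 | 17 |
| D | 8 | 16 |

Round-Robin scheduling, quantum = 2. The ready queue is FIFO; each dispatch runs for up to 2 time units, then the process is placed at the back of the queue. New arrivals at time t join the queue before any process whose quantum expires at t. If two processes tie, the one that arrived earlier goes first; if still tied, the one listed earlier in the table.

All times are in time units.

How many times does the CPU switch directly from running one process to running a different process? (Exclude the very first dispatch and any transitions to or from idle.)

Schedule: | A 0-4 | B 4-6 | C 6-8 | A 8-10 | B 10-12 | D 12-14 | C 14-16 | A 16-18 | B 18-20 | D 20-22 | C 22-24 | A 24-26 | B 26-27 | D 27-29 | C 29-31 | A 31-33 | D 33-35 | C 35-37 | A 37-39 | D 39-41 | C 41-43 | A 43-45 | D 45-47 | C 47-49 | A 49-51 | D 51-53 | C 53-55 | D 55-57 | C 57-58 |
Completion: A=51  B=27  C=58  D=57
Turnaround (C−A): A=51  B=24  C=54  D=49

28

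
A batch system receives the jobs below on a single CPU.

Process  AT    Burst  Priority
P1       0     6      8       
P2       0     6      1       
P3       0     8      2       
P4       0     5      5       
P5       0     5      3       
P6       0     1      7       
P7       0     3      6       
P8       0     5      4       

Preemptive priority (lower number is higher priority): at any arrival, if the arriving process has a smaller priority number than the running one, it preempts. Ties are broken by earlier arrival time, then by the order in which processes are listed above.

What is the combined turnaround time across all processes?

196

Timeline: | P2 0-6 | P3 6-14 | P5 14-19 | P8 19-24 | P4 24-29 | P7 29-32 | P6 32-33 | P1 33-39 |
Completion: P1=39  P2=6  P3=14  P4=29  P5=19  P6=33  P7=32  P8=24
Turnaround (C−A): P1=39  P2=6  P3=14  P4=29  P5=19  P6=33  P7=32  P8=24
Turnaround = completion − arrival: P1=39, P2=6, P3=14, P4=29, P5=19, P6=33, P7=32, P8=24
Total turnaround = 39 + 6 + 14 + 29 + 19 + 33 + 32 + 24 = 196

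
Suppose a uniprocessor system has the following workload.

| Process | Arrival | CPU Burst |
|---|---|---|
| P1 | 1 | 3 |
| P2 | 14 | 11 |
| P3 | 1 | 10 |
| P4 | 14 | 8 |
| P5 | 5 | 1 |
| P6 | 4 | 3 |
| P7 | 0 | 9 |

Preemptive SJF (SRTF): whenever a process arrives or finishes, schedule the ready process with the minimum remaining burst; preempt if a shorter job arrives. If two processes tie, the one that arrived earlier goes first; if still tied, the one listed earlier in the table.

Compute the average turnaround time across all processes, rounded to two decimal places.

Schedule: | P7 0-1 | P1 1-4 | P6 4-5 | P5 5-6 | P6 6-8 | P7 8-16 | P4 16-24 | P3 24-34 | P2 34-45 |
Completion: P1=4  P2=45  P3=34  P4=24  P5=6  P6=8  P7=16
Turnaround times: P1=3, P2=31, P3=33, P4=10, P5=1, P6=4, P7=16
Average turnaround = (3+31+33+10+1+4+16) / 7 = 98/7 = 14.00

14.00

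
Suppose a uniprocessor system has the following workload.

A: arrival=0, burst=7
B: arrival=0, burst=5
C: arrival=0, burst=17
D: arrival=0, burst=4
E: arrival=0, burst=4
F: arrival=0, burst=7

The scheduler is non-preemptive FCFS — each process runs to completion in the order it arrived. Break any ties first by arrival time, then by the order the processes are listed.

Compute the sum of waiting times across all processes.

Gantt: | A 0-7 | B 7-12 | C 12-29 | D 29-33 | E 33-37 | F 37-44 |
Completion: A=7  B=12  C=29  D=33  E=37  F=44
Turnaround (C−A): A=7  B=12  C=29  D=33  E=37  F=44
Waiting = turnaround − burst: A=0, B=7, C=12, D=29, E=33, F=37
Total waiting = 0 + 7 + 12 + 29 + 33 + 37 = 118

118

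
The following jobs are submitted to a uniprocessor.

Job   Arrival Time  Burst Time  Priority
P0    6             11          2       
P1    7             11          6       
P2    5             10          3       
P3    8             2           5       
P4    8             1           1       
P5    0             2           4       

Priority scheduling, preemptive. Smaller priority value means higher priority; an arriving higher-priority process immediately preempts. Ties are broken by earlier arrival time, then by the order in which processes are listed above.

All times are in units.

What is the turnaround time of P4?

Timeline: | P5 0-2 | idle 2-5 | P2 5-6 | P0 6-8 | P4 8-9 | P0 9-18 | P2 18-27 | P3 27-29 | P1 29-40 |
Completion: P0=18  P1=40  P2=27  P3=29  P4=9  P5=2
Turnaround(P4) = completion − arrival = 9 − 8 = 1

1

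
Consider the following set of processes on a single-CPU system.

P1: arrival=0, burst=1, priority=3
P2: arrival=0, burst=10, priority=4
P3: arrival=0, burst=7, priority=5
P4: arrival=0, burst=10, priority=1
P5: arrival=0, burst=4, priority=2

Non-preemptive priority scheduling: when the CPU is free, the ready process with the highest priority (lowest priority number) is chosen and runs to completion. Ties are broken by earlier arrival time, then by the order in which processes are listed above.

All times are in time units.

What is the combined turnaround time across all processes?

Timeline: | P4 0-10 | P5 10-14 | P1 14-15 | P2 15-25 | P3 25-32 |
Completion: P1=15  P2=25  P3=32  P4=10  P5=14
Turnaround (C−A): P1=15  P2=25  P3=32  P4=10  P5=14
Turnaround = completion − arrival: P1=15, P2=25, P3=32, P4=10, P5=14
Total turnaround = 15 + 25 + 32 + 10 + 14 = 96

96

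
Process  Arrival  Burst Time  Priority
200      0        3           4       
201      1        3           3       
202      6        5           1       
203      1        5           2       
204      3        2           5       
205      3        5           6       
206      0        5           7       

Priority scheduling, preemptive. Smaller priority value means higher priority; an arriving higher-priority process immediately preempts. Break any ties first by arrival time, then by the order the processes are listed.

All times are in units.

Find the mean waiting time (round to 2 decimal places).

10.57

Schedule: | 200 0-1 | 203 1-6 | 202 6-11 | 201 11-14 | 200 14-16 | 204 16-18 | 205 18-23 | 206 23-28 |
Completion: 200=16  201=14  202=11  203=6  204=18  205=23  206=28
Waiting times: 200=13, 201=10, 202=0, 203=0, 204=13, 205=15, 206=23
Average waiting = (13+10+0+0+13+15+23) / 7 = 74/7 = 10.57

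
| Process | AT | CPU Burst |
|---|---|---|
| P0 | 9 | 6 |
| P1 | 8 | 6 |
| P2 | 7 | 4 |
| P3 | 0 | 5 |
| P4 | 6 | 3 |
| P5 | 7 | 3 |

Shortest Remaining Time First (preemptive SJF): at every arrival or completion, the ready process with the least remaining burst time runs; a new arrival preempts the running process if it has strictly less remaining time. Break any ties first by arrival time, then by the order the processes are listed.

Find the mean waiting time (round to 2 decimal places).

4.67

Gantt: | P3 0-5 | idle 5-6 | P4 6-9 | P5 9-12 | P2 12-16 | P1 16-22 | P0 22-28 |
Completion: P0=28  P1=22  P2=16  P3=5  P4=9  P5=12
Waiting times: P0=13, P1=8, P2=5, P3=0, P4=0, P5=2
Average waiting = (13+8+5+0+0+2) / 6 = 28/6 = 4.67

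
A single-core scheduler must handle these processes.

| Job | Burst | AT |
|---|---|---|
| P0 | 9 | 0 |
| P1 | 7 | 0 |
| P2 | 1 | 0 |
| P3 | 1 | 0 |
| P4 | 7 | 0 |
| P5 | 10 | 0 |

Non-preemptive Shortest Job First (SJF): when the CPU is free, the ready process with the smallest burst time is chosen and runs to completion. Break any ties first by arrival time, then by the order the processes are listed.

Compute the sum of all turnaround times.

88

Timeline: | P2 0-1 | P3 1-2 | P1 2-9 | P4 9-16 | P0 16-25 | P5 25-35 |
Completion: P0=25  P1=9  P2=1  P3=2  P4=16  P5=35
Turnaround = completion − arrival: P0=25, P1=9, P2=1, P3=2, P4=16, P5=35
Total turnaround = 25 + 9 + 1 + 2 + 16 + 35 = 88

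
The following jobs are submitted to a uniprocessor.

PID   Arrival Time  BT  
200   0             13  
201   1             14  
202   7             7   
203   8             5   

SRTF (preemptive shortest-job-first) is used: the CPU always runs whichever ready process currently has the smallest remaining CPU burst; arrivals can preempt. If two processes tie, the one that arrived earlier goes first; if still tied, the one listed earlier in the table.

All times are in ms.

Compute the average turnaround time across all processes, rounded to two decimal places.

Timeline: | 200 0-13 | 203 13-18 | 202 18-25 | 201 25-39 |
Completion: 200=13  201=39  202=25  203=18
Turnaround times: 200=13, 201=38, 202=18, 203=10
Average turnaround = (13+38+18+10) / 4 = 79/4 = 19.75

19.75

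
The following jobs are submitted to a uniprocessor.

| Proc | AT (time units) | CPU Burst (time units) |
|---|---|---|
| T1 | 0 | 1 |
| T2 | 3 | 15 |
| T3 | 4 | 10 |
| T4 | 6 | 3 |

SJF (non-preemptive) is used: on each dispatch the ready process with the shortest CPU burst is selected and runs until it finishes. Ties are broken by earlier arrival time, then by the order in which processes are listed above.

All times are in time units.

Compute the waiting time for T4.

12

Timeline: | T1 0-1 | idle 1-3 | T2 3-18 | T4 18-21 | T3 21-31 |
Completion: T1=1  T2=18  T3=31  T4=21
Waiting(T4) = turnaround − burst = 15 − 3 = 12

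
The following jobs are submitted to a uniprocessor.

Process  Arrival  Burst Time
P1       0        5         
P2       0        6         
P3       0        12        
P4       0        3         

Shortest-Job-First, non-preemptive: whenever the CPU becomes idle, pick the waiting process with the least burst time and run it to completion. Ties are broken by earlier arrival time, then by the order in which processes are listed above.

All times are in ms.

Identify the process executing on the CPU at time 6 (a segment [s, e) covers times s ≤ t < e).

Timeline: | P4 0-3 | P1 3-8 | P2 8-14 | P3 14-26 |
Completion: P1=8  P2=14  P3=26  P4=3

P1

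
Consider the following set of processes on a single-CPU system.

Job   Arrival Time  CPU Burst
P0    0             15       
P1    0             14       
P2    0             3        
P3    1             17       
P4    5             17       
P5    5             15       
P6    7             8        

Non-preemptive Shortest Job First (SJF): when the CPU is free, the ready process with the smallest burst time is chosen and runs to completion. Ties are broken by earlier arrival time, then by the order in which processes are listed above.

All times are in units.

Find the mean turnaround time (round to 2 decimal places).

Gantt: | P2 0-3 | P1 3-17 | P6 17-25 | P0 25-40 | P5 40-55 | P3 55-72 | P4 72-89 |
Completion: P0=40  P1=17  P2=3  P3=72  P4=89  P5=55  P6=25
Turnaround times: P0=40, P1=17, P2=3, P3=71, P4=84, P5=50, P6=18
Average turnaround = (40+17+3+71+84+50+18) / 7 = 283/7 = 40.43

40.43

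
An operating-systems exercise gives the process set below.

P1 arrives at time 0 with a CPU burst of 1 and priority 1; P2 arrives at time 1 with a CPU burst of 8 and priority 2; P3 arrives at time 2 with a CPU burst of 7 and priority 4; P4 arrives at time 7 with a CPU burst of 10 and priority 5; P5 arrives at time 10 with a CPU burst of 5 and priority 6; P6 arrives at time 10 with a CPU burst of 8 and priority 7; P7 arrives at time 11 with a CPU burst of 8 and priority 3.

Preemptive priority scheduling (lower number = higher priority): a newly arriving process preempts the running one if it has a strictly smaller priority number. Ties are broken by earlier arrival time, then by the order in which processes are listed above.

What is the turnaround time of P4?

Gantt: | P1 0-1 | P2 1-9 | P3 9-11 | P7 11-19 | P3 19-24 | P4 24-34 | P5 34-39 | P6 39-47 |
Completion: P1=1  P2=9  P3=24  P4=34  P5=39  P6=47  P7=19
Turnaround(P4) = completion − arrival = 34 − 7 = 27

27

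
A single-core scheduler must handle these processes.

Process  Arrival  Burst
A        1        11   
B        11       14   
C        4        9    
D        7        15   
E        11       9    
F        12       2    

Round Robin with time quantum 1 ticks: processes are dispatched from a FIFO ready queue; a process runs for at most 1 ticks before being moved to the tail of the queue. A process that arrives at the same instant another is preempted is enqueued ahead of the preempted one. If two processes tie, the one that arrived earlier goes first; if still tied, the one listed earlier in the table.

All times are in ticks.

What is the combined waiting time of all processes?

Timeline: | idle 0-1 | A 1-4 | C 4-5 | A 5-6 | C 6-7 | A 7-8 | D 8-9 | C 9-10 | A 10-11 | D 11-12 | C 12-13 | B 13-14 | E 14-15 | A 15-16 | F 16-17 | D 17-18 | C 18-19 | B 19-20 | E 20-21 | A 21-22 | F 22-23 | D 23-24 | C 24-25 | B 25-26 | E 26-27 | A 27-28 | D 28-29 | C 29-30 | B 30-31 | E 31-32 | A 32-33 | D 33-34 | C 34-35 | B 35-36 | E 36-37 | A 37-38 | D 38-39 | C 39-40 | B 40-41 | E 41-42 | D 42-43 | B 43-44 | E 44-45 | D 45-46 | B 46-47 | E 47-48 | D 48-49 | B 49-50 | E 50-51 | D 51-52 | B 52-53 | D 53-54 | B 54-55 | D 55-56 | B 56-57 | D 57-58 | B 58-59 | D 59-60 | B 60-61 |
Completion: A=38  B=61  C=40  D=60  E=51  F=23
Turnaround (C−A): A=37  B=50  C=36  D=53  E=40  F=11
Waiting = turnaround − burst: A=26, B=36, C=27, D=38, E=31, F=9
Total waiting = 26 + 36 + 27 + 38 + 31 + 9 = 167

167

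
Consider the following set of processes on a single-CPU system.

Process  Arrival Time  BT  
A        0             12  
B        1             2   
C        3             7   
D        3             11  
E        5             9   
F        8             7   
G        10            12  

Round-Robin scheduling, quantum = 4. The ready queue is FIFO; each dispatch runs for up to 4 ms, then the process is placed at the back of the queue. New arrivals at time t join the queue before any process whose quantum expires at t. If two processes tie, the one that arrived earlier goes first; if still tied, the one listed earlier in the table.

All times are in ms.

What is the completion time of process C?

33

Schedule: | A 0-4 | B 4-6 | C 6-10 | D 10-14 | A 14-18 | E 18-22 | F 22-26 | G 26-30 | C 30-33 | D 33-37 | A 37-41 | E 41-45 | F 45-48 | G 48-52 | D 52-55 | E 55-56 | G 56-60 |
Completion: A=41  B=6  C=33  D=55  E=56  F=48  G=60
Turnaround (C−A): A=41  B=5  C=30  D=52  E=51  F=40  G=50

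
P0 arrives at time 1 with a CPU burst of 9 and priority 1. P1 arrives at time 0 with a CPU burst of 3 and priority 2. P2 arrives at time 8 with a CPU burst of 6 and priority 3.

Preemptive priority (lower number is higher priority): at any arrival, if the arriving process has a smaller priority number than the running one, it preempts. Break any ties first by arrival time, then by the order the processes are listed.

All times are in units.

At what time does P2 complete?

18

Schedule: | P1 0-1 | P0 1-10 | P1 10-12 | P2 12-18 |
Completion: P0=10  P1=12  P2=18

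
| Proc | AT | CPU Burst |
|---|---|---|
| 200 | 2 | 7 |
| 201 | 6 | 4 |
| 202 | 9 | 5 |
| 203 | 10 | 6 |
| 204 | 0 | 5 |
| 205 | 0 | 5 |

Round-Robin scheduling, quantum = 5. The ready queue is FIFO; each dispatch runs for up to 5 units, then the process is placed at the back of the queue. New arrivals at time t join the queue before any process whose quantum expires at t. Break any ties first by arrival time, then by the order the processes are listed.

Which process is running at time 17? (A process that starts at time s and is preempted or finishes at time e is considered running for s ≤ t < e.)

Schedule: | 204 0-5 | 205 5-10 | 200 10-15 | 201 15-19 | 202 19-24 | 203 24-29 | 200 29-31 | 203 31-32 |
Completion: 200=31  201=19  202=24  203=32  204=5  205=10
Turnaround (C−A): 200=29  201=13  202=15  203=22  204=5  205=10

201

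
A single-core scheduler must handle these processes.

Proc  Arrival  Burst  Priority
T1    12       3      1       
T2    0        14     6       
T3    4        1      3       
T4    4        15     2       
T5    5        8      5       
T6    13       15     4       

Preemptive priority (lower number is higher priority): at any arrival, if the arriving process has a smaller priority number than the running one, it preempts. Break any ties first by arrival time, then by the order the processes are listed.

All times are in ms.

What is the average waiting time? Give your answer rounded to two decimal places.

17.67

Timeline: | T2 0-4 | T4 4-12 | T1 12-15 | T4 15-22 | T3 22-23 | T6 23-38 | T5 38-46 | T2 46-56 |
Completion: T1=15  T2=56  T3=23  T4=22  T5=46  T6=38
Turnaround (C−A): T1=3  T2=56  T3=19  T4=18  T5=41  T6=25
Waiting times: T1=0, T2=42, T3=18, T4=3, T5=33, T6=10
Average waiting = (0+42+18+3+33+10) / 6 = 106/6 = 17.67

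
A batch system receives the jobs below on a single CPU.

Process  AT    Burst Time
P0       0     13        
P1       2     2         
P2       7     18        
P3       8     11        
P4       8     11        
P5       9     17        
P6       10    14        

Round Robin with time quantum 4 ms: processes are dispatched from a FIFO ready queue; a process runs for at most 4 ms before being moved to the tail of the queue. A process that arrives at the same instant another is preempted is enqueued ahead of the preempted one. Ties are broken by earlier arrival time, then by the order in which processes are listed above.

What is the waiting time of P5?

Timeline: | P0 0-4 | P1 4-6 | P0 6-10 | P2 10-14 | P3 14-18 | P4 18-22 | P5 22-26 | P6 26-30 | P0 30-34 | P2 34-38 | P3 38-42 | P4 42-46 | P5 46-50 | P6 50-54 | P0 54-55 | P2 55-59 | P3 59-62 | P4 62-65 | P5 65-69 | P6 69-73 | P2 73-77 | P5 77-81 | P6 81-83 | P2 83-85 | P5 85-86 |
Completion: P0=55  P1=6  P2=85  P3=62  P4=65  P5=86  P6=83
Turnaround (C−A): P0=55  P1=4  P2=78  P3=54  P4=57  P5=77  P6=73
Waiting(P5) = turnaround − burst = 77 − 17 = 60

60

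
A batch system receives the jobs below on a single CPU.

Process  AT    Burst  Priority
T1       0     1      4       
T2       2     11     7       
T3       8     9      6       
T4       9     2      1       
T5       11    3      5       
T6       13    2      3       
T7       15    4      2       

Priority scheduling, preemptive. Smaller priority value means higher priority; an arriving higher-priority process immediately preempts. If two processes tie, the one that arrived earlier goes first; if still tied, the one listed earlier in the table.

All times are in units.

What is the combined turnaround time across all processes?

Gantt: | T1 0-1 | idle 1-2 | T2 2-8 | T3 8-9 | T4 9-11 | T5 11-13 | T6 13-15 | T7 15-19 | T5 19-20 | T3 20-28 | T2 28-33 |
Completion: T1=1  T2=33  T3=28  T4=11  T5=20  T6=15  T7=19
Turnaround (C−A): T1=1  T2=31  T3=20  T4=2  T5=9  T6=2  T7=4
Turnaround = completion − arrival: T1=1, T2=31, T3=20, T4=2, T5=9, T6=2, T7=4
Total turnaround = 1 + 31 + 20 + 2 + 9 + 2 + 4 = 69

69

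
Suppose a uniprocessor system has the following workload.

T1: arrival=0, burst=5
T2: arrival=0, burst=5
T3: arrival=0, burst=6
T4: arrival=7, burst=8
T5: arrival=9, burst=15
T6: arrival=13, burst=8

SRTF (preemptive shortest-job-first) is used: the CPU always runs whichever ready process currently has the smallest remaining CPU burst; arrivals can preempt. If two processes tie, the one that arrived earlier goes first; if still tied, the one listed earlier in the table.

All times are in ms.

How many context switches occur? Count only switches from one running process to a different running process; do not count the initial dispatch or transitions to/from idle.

Schedule: | T1 0-5 | T2 5-10 | T3 10-16 | T4 16-24 | T6 24-32 | T5 32-47 |
Completion: T1=5  T2=10  T3=16  T4=24  T5=47  T6=32

5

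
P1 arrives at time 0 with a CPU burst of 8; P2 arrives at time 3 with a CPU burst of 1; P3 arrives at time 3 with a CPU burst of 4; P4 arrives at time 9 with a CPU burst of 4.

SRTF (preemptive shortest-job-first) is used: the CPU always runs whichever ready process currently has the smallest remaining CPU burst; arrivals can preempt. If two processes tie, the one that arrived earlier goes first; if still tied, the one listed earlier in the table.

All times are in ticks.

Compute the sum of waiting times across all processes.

Gantt: | P1 0-3 | P2 3-4 | P3 4-8 | P1 8-13 | P4 13-17 |
Completion: P1=13  P2=4  P3=8  P4=17
Turnaround (C−A): P1=13  P2=1  P3=5  P4=8
Waiting = turnaround − burst: P1=5, P2=0, P3=1, P4=4
Total waiting = 5 + 0 + 1 + 4 = 10

10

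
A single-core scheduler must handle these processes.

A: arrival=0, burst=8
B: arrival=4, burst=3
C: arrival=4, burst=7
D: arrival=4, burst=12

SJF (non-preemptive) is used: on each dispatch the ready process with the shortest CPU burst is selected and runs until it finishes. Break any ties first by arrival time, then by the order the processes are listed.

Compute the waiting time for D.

14

Gantt: | A 0-8 | B 8-11 | C 11-18 | D 18-30 |
Completion: A=8  B=11  C=18  D=30
Turnaround (C−A): A=8  B=7  C=14  D=26
Waiting(D) = turnaround − burst = 26 − 12 = 14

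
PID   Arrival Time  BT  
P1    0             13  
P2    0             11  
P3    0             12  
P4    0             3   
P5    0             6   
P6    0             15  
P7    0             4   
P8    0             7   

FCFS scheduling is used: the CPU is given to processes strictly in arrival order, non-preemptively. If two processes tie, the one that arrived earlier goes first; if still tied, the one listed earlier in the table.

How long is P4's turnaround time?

Gantt: | P1 0-13 | P2 13-24 | P3 24-36 | P4 36-39 | P5 39-45 | P6 45-60 | P7 60-64 | P8 64-71 |
Completion: P1=13  P2=24  P3=36  P4=39  P5=45  P6=60  P7=64  P8=71
Turnaround (C−A): P1=13  P2=24  P3=36  P4=39  P5=45  P6=60  P7=64  P8=71
Turnaround(P4) = completion − arrival = 39 − 0 = 39

39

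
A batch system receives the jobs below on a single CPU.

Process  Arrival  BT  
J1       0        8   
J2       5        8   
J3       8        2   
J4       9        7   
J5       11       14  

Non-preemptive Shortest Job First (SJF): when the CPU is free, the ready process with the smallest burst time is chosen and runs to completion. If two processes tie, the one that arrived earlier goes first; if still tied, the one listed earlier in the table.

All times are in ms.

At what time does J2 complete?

25

Timeline: | J1 0-8 | J3 8-10 | J4 10-17 | J2 17-25 | J5 25-39 |
Completion: J1=8  J2=25  J3=10  J4=17  J5=39
Turnaround (C−A): J1=8  J2=20  J3=2  J4=8  J5=28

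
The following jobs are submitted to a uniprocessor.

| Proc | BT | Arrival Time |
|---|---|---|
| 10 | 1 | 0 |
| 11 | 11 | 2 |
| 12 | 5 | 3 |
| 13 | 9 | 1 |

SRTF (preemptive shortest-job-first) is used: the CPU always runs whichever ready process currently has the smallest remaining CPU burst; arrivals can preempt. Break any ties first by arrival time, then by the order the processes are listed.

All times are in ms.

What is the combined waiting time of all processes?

Schedule: | 10 0-1 | 13 1-3 | 12 3-8 | 13 8-15 | 11 15-26 |
Completion: 10=1  11=26  12=8  13=15
Turnaround (C−A): 10=1  11=24  12=5  13=14
Waiting = turnaround − burst: 10=0, 11=13, 12=0, 13=5
Total waiting = 0 + 13 + 0 + 5 = 18

18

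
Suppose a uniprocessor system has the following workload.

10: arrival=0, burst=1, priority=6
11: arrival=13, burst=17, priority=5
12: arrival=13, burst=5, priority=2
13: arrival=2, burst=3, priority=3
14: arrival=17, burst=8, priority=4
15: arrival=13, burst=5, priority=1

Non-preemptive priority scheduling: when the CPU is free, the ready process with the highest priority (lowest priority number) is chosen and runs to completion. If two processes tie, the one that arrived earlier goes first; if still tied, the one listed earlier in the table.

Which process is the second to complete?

13

Schedule: | 10 0-1 | idle 1-2 | 13 2-5 | idle 5-13 | 15 13-18 | 12 18-23 | 14 23-31 | 11 31-48 |
Completion: 10=1  11=48  12=23  13=5  14=31  15=18
Turnaround (C−A): 10=1  11=35  12=10  13=3  14=14  15=5
Finish order: 10 → 13 → 15 → 12 → 14 → 11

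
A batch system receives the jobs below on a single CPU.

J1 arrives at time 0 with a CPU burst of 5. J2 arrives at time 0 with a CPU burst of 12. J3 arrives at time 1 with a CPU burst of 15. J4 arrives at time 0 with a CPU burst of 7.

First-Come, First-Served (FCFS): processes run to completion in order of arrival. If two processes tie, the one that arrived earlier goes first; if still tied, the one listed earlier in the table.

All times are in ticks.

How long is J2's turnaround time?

17

Gantt: | J1 0-5 | J2 5-17 | J4 17-24 | J3 24-39 |
Completion: J1=5  J2=17  J3=39  J4=24
Turnaround (C−A): J1=5  J2=17  J3=38  J4=24
Turnaround(J2) = completion − arrival = 17 − 0 = 17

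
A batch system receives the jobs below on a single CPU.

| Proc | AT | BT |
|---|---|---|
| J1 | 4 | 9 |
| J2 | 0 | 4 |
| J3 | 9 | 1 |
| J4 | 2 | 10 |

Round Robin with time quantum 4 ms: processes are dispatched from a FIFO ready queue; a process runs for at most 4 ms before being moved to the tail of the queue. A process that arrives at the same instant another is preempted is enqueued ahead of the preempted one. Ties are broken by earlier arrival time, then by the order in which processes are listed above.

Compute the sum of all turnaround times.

53

Gantt: | J2 0-4 | J4 4-8 | J1 8-12 | J4 12-16 | J3 16-17 | J1 17-21 | J4 21-23 | J1 23-24 |
Completion: J1=24  J2=4  J3=17  J4=23
Turnaround = completion − arrival: J1=20, J2=4, J3=8, J4=21
Total turnaround = 20 + 4 + 8 + 21 = 53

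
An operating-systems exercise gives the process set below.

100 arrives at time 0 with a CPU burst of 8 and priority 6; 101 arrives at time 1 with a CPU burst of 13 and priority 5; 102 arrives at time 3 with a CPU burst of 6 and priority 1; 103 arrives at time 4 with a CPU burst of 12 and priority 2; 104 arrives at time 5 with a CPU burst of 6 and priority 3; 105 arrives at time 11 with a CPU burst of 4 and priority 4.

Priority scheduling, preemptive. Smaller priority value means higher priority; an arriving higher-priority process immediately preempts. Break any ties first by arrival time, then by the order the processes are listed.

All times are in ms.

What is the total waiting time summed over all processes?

Schedule: | 100 0-1 | 101 1-3 | 102 3-9 | 103 9-21 | 104 21-27 | 105 27-31 | 101 31-42 | 100 42-49 |
Completion: 100=49  101=42  102=9  103=21  104=27  105=31
Turnaround (C−A): 100=49  101=41  102=6  103=17  104=22  105=20
Waiting = turnaround − burst: 100=41, 101=28, 102=0, 103=5, 104=16, 105=16
Total waiting = 41 + 28 + 0 + 5 + 16 + 16 = 106

106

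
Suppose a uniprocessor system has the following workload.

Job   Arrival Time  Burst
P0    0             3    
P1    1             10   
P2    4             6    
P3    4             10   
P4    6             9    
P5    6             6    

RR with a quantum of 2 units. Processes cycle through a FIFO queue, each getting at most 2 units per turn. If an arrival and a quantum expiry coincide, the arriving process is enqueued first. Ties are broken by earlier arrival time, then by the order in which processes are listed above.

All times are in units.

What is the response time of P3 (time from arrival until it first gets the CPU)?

3

Schedule: | P0 0-2 | P1 2-4 | P0 4-5 | P2 5-7 | P3 7-9 | P1 9-11 | P4 11-13 | P5 13-15 | P2 15-17 | P3 17-19 | P1 19-21 | P4 21-23 | P5 23-25 | P2 25-27 | P3 27-29 | P1 29-31 | P4 31-33 | P5 33-35 | P3 35-37 | P1 37-39 | P4 39-41 | P3 41-43 | P4 43-44 |
Completion: P0=5  P1=39  P2=27  P3=43  P4=44  P5=35
Turnaround (C−A): P0=5  P1=38  P2=23  P3=39  P4=38  P5=29
Response(P3) = first start − arrival = 7 − 4 = 3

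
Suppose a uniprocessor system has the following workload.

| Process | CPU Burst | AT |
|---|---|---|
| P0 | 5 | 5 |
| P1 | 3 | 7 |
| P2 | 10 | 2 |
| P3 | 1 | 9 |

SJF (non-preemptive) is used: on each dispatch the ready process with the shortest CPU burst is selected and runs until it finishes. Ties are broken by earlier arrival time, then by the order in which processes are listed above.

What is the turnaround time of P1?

9

Schedule: | idle 0-2 | P2 2-12 | P3 12-13 | P1 13-16 | P0 16-21 |
Completion: P0=21  P1=16  P2=12  P3=13
Turnaround(P1) = completion − arrival = 16 − 7 = 9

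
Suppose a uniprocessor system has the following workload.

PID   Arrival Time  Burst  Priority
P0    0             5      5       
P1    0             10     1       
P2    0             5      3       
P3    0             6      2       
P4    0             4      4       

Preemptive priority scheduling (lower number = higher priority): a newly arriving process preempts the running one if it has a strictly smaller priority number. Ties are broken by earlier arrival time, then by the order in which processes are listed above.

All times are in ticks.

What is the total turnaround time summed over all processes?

Gantt: | P1 0-10 | P3 10-16 | P2 16-21 | P4 21-25 | P0 25-30 |
Completion: P0=30  P1=10  P2=21  P3=16  P4=25
Turnaround = completion − arrival: P0=30, P1=10, P2=21, P3=16, P4=25
Total turnaround = 30 + 10 + 21 + 16 + 25 = 102

102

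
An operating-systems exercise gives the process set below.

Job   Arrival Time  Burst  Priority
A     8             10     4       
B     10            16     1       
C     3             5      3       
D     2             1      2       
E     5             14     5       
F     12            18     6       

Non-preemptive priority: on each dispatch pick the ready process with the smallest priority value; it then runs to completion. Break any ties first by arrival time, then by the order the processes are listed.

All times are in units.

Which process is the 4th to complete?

Timeline: | idle 0-2 | D 2-3 | C 3-8 | A 8-18 | B 18-34 | E 34-48 | F 48-66 |
Completion: A=18  B=34  C=8  D=3  E=48  F=66
Turnaround (C−A): A=10  B=24  C=5  D=1  E=43  F=54
Finish order: D → C → A → B → E → F

B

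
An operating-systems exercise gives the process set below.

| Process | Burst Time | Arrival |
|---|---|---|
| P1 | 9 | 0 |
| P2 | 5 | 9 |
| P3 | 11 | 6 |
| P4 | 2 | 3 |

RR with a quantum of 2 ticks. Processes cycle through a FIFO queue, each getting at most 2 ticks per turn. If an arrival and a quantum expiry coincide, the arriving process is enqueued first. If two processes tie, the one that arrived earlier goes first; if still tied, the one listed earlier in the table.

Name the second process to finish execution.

Timeline: | P1 0-4 | P4 4-6 | P1 6-8 | P3 8-10 | P1 10-12 | P2 12-14 | P3 14-16 | P1 16-17 | P2 17-19 | P3 19-21 | P2 21-22 | P3 22-27 |
Completion: P1=17  P2=22  P3=27  P4=6
Finish order: P4 → P1 → P2 → P3

P1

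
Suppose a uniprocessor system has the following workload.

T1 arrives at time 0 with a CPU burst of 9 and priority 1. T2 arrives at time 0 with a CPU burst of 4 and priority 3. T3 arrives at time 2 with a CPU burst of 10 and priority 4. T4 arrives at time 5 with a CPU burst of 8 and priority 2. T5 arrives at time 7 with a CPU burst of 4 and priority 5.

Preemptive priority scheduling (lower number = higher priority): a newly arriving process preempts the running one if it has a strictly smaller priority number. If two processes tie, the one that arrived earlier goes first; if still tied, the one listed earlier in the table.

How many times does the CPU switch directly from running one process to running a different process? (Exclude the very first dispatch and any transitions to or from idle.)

4

Timeline: | T1 0-9 | T4 9-17 | T2 17-21 | T3 21-31 | T5 31-35 |
Completion: T1=9  T2=21  T3=31  T4=17  T5=35
Turnaround (C−A): T1=9  T2=21  T3=29  T4=12  T5=28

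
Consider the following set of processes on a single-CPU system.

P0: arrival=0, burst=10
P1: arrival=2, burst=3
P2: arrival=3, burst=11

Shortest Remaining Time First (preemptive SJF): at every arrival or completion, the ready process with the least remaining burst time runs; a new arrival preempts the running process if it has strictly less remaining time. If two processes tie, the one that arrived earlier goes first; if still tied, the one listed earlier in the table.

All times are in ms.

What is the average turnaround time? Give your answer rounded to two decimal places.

12.33

Timeline: | P0 0-2 | P1 2-5 | P0 5-13 | P2 13-24 |
Completion: P0=13  P1=5  P2=24
Turnaround times: P0=13, P1=3, P2=21
Average turnaround = (13+3+21) / 3 = 37/3 = 12.33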